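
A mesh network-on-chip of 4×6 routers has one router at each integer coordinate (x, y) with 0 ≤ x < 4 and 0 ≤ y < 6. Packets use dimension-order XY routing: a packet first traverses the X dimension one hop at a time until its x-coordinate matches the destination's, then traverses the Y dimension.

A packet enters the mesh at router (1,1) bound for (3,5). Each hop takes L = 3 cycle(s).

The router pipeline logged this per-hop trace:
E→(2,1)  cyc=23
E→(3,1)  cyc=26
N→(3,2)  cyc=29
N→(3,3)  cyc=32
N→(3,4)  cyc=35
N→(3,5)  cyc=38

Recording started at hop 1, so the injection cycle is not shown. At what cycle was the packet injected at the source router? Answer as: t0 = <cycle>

t0 = 20

At hop 1 the cycle is 23; in general cyc_k = t0 + kL.
So t0 = 23 − 1·3 = 20.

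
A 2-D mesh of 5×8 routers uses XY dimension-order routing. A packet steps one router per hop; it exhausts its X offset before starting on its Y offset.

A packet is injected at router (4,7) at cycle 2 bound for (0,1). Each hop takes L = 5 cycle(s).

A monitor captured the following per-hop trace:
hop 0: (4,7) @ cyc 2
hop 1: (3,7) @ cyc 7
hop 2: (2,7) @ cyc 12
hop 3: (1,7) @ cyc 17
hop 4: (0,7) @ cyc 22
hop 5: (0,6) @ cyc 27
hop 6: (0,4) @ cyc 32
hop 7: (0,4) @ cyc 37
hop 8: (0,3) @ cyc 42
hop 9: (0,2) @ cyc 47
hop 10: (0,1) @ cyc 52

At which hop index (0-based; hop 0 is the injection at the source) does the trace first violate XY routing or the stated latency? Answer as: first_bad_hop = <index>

[1] (-1,+0) / 5c ⇒ ok
[2] (-1,+0) / 5c ⇒ ok
[3] (-1,+0) / 5c ⇒ ok
[4] (-1,+0) / 5c ⇒ ok
[5] (+0,-1) / 5c ⇒ ok
[6] (+0,-2) / 5c ⇒ BAD: non-unit step

first_bad_hop = 6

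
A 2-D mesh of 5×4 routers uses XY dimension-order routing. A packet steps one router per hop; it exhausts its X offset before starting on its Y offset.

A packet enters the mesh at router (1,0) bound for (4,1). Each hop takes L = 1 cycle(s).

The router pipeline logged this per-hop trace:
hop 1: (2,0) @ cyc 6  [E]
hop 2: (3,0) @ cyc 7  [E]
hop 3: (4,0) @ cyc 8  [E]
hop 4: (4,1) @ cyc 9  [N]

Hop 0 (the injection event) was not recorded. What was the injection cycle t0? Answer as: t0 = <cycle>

cyc[1] = 6 and cyc[k] = t0 + k·L for every k.
Subtract one hop: t0 = 6 − 1 = 5.

t0 = 5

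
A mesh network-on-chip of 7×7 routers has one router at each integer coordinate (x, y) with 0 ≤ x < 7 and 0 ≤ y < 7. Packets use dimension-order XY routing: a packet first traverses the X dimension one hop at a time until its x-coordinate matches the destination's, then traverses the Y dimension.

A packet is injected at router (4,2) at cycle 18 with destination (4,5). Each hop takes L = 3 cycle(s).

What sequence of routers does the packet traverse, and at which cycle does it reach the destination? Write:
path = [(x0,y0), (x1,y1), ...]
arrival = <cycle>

src (4,2)  cyc=18
N→(4,3)  cyc=21
N→(4,4)  cyc=24
N→(4,5)  cyc=27

path = [(4,2), (4,3), (4,4), (4,5)]
arrival = 27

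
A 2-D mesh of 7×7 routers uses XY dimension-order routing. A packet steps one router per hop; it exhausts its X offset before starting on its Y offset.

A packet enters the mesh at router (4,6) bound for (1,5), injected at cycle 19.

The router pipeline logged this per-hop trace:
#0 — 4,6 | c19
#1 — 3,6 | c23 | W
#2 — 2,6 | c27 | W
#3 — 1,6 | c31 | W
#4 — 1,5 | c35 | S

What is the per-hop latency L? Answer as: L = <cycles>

L = 4

cyc[1] − cyc[0] = 23 − 19 = 4.
Each hop adds L, hence L = 4.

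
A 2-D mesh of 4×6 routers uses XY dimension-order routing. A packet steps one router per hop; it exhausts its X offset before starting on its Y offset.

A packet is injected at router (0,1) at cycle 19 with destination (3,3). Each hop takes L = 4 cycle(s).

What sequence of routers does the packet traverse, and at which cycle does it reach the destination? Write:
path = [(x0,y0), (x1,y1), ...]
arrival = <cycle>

t=19: at (0,1)
t=23: at (1,1) after E
t=27: at (2,1) after E
t=31: at (3,1) after E
t=35: at (3,2) after N
t=39: at (3,3) after N

path = [(0,1), (1,1), (2,1), (3,1), (3,2), (3,3)]
arrival = 39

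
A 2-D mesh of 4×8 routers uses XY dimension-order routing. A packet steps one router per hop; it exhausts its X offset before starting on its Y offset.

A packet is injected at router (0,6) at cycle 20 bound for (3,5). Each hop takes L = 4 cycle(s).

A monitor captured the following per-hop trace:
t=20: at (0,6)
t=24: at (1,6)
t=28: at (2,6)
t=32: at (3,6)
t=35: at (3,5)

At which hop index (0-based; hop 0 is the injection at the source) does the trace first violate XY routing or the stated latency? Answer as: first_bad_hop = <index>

check 1→ d=(1,0) cyc+4: ok
check 2→ d=(1,0) cyc+4: ok
check 3→ d=(1,0) cyc+4: ok
check 4→ d=(0,-1) cyc+3: BAD: Δcyc=3≠L

first_bad_hop = 4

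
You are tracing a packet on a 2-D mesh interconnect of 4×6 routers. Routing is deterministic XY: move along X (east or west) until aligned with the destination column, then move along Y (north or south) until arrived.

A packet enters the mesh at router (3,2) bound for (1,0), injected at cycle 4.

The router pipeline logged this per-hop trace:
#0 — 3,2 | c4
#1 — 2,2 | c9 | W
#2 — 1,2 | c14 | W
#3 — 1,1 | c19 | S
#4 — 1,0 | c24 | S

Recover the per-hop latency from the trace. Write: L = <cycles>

From hop 0 (4) to hop 1 (9): +5 cycles.
One hop costs L cycles, so L = 5.

L = 5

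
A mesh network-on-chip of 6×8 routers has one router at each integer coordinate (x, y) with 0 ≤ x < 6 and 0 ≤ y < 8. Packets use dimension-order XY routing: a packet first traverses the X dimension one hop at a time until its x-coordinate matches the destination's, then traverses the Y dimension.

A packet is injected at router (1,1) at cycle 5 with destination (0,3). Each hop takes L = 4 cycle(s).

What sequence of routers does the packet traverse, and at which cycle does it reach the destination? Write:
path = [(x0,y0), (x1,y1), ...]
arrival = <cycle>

src (1,1)  cyc=5
W→(0,1)  cyc=9
N→(0,2)  cyc=13
N→(0,3)  cyc=17

path = [(1,1), (0,1), (0,2), (0,3)]
arrival = 17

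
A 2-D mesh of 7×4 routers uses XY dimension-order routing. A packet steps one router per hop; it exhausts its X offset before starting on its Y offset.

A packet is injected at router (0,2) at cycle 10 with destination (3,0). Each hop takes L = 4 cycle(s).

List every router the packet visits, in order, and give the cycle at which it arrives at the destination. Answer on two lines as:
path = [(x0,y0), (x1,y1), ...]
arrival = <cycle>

path = [(0,2), (1,2), (2,2), (3,2), (3,1), (3,0)]
arrival = 30

[0] x=0 y=2 t=10
[1] x=1 y=2 t=14 →E
[2] x=2 y=2 t=18 →E
[3] x=3 y=2 t=22 →E
[4] x=3 y=1 t=26 →S
[5] x=3 y=0 t=30 →S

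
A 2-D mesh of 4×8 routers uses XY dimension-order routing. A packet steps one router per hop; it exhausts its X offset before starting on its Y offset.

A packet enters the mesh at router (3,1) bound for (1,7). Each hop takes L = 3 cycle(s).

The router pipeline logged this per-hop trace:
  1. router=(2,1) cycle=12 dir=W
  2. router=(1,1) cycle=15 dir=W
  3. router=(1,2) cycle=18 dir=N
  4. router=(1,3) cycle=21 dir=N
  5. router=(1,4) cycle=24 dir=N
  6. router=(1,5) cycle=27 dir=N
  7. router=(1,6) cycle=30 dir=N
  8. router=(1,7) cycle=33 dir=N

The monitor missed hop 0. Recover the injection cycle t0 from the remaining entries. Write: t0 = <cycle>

t0 = 9

At hop 1 the cycle is 12; in general cyc_k = t0 + kL.
So t0 = 12 − 1·3 = 9.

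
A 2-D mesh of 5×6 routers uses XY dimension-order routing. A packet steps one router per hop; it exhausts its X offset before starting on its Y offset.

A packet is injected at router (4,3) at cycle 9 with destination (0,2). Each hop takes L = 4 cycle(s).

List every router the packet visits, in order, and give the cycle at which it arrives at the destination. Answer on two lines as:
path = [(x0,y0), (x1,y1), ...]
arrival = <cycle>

path = [(4,3), (3,3), (2,3), (1,3), (0,3), (0,2)]
arrival = 29

[0] x=4 y=3 t=9
[1] x=3 y=3 t=13 →W
[2] x=2 y=3 t=17 →W
[3] x=1 y=3 t=21 →W
[4] x=0 y=3 t=25 →W
[5] x=0 y=2 t=29 →S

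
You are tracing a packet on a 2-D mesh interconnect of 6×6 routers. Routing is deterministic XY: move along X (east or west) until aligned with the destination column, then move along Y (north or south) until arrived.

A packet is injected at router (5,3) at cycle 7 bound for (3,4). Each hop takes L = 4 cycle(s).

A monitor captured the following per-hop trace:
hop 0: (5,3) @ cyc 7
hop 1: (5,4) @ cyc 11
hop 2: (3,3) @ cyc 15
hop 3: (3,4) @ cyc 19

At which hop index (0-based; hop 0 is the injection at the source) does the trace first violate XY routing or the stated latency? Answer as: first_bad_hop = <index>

[1] (+0,+1) / 4c ⇒ BAD: Y-move but x=5≠3

first_bad_hop = 1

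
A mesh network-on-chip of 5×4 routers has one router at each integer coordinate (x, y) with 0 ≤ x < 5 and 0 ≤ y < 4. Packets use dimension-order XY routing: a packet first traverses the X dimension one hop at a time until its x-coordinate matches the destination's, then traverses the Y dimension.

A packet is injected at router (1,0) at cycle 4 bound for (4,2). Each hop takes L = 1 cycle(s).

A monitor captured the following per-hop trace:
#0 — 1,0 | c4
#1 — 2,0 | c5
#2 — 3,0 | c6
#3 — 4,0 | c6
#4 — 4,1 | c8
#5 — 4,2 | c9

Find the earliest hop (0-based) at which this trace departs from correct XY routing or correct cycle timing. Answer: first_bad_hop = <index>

first_bad_hop = 3

  1: Δx=+1 Δy=+0 Δt=1 [ok]
  2: Δx=+1 Δy=+0 Δt=1 [ok]
  3: Δx=+1 Δy=+0 Δt=0 [BAD: Δcyc=0≠L]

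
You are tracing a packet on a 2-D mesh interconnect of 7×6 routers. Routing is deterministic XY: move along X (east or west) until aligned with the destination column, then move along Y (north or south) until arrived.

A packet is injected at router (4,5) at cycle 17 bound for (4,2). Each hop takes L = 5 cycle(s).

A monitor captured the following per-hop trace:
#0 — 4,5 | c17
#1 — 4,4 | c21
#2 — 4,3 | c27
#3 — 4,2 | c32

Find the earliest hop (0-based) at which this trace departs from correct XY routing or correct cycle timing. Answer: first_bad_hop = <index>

  1: Δx=+0 Δy=-1 Δt=4 [BAD: Δcyc=4≠L]

first_bad_hop = 1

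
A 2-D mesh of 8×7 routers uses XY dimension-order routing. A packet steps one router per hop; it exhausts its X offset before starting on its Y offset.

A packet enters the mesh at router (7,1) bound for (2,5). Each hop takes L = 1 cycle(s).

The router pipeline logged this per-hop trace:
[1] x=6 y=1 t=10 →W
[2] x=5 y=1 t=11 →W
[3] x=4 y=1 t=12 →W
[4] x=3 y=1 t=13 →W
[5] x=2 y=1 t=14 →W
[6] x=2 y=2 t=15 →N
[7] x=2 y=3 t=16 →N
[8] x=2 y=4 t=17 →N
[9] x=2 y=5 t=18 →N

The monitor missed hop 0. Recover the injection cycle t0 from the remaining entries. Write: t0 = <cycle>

t0 = 9

Hop 1 reached at cycle 10; hop k is at t0 + k·L.
So t0 = 10 − 1·1 = 9.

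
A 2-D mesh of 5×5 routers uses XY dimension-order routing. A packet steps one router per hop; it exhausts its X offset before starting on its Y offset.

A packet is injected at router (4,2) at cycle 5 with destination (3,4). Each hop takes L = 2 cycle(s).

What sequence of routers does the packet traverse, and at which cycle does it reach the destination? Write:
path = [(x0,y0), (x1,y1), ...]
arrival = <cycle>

path = [(4,2), (3,2), (3,3), (3,4)]
arrival = 11

src (4,2)  cyc=5
W→(3,2)  cyc=7
N→(3,3)  cyc=9
N→(3,4)  cyc=11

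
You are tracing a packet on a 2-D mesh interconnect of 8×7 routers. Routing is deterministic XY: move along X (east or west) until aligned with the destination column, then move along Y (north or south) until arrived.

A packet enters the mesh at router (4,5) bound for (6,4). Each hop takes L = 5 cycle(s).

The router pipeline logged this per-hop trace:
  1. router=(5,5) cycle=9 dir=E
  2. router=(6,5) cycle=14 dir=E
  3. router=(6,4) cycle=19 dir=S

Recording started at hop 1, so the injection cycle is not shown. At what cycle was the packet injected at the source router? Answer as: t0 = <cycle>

cyc[1] = 9 and cyc[k] = t0 + k·L for every k.
Subtract one hop: t0 = 9 − 5 = 4.

t0 = 4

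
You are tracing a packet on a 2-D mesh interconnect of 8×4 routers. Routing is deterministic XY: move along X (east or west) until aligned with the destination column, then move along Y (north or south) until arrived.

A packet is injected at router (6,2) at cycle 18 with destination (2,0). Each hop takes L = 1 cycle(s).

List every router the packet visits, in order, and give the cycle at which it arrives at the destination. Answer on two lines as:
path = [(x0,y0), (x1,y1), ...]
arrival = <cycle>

path = [(6,2), (5,2), (4,2), (3,2), (2,2), (2,1), (2,0)]
arrival = 24

src (6,2)  cyc=18
W→(5,2)  cyc=19
W→(4,2)  cyc=20
W→(3,2)  cyc=21
W→(2,2)  cyc=22
S→(2,1)  cyc=23
S→(2,0)  cyc=24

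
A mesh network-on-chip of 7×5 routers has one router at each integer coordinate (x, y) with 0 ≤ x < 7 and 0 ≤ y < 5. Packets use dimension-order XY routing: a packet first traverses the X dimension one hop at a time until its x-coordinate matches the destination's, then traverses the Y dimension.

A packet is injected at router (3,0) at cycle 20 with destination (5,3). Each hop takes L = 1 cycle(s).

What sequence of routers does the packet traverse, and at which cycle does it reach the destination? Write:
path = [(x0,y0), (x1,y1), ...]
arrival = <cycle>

t=20: at (3,0)
t=21: at (4,0) after E
t=22: at (5,0) after E
t=23: at (5,1) after N
t=24: at (5,2) after N
t=25: at (5,3) after N

path = [(3,0), (4,0), (5,0), (5,1), (5,2), (5,3)]
arrival = 25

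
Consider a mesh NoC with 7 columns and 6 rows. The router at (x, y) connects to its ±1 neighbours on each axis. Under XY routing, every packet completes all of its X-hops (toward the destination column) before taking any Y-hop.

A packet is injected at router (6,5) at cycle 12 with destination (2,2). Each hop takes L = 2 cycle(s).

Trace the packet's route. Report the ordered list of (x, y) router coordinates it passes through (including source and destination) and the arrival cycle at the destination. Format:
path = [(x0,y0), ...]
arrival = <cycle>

#0 — 6,5 | c12
#1 — 5,5 | c14 | W
#2 — 4,5 | c16 | W
#3 — 3,5 | c18 | W
#4 — 2,5 | c20 | W
#5 — 2,4 | c22 | S
#6 — 2,3 | c24 | S
#7 — 2,2 | c26 | S

path = [(6,5), (5,5), (4,5), (3,5), (2,5), (2,4), (2,3), (2,2)]
arrival = 26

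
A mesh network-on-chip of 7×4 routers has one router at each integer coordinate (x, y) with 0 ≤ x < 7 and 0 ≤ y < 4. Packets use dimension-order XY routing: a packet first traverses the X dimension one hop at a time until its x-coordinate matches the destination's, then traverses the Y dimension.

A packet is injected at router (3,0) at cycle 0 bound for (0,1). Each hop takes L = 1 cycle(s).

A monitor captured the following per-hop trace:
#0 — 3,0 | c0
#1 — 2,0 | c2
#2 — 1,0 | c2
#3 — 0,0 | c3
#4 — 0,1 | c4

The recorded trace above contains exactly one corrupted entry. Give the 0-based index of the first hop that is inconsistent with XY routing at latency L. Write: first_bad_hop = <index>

first_bad_hop = 1

[1] (-1,+0) / 2c ⇒ BAD: Δcyc=2≠L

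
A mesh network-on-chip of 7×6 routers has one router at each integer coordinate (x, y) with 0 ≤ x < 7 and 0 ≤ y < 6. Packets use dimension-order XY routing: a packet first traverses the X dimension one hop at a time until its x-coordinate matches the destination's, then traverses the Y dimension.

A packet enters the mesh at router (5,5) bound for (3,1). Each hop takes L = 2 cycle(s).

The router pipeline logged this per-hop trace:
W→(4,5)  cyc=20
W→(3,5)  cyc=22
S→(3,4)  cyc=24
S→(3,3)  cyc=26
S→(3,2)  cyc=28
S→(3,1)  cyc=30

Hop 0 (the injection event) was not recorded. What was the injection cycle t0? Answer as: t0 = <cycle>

t0 = 18

The first recorded entry is hop 1 at cycle 20.
Therefore t0 = 20 − L = 18.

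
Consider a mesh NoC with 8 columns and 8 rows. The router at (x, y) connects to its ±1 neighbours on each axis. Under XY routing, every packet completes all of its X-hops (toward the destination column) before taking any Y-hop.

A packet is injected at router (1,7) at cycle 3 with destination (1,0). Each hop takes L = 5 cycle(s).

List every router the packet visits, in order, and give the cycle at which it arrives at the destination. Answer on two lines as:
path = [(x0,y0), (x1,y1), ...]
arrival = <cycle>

path = [(1,7), (1,6), (1,5), (1,4), (1,3), (1,2), (1,1), (1,0)]
arrival = 38

#0 — 1,7 | c3
#1 — 1,6 | c8 | S
#2 — 1,5 | c13 | S
#3 — 1,4 | c18 | S
#4 — 1,3 | c23 | S
#5 — 1,2 | c28 | S
#6 — 1,1 | c33 | S
#7 — 1,0 | c38 | S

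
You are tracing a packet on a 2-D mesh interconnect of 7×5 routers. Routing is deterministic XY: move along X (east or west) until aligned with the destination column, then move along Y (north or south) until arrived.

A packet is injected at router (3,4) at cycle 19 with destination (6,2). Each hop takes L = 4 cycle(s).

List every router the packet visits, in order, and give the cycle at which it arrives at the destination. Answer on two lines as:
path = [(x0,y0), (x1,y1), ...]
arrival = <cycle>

  0. router=(3,4) cycle=19 (inject)
  1. router=(4,4) cycle=23 dir=E
  2. router=(5,4) cycle=27 dir=E
  3. router=(6,4) cycle=31 dir=E
  4. router=(6,3) cycle=35 dir=S
  5. router=(6,2) cycle=39 dir=S

path = [(3,4), (4,4), (5,4), (6,4), (6,3), (6,2)]
arrival = 39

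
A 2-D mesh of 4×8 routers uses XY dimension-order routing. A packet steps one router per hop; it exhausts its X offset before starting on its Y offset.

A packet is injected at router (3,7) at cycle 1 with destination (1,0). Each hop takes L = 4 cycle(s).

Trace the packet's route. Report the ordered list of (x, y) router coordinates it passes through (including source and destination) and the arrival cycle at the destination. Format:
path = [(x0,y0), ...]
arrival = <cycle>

hop 0: (3,7) @ cyc 1
hop 1: (2,7) @ cyc 5  [W]
hop 2: (1,7) @ cyc 9  [W]
hop 3: (1,6) @ cyc 13  [S]
hop 4: (1,5) @ cyc 17  [S]
hop 5: (1,4) @ cyc 21  [S]
hop 6: (1,3) @ cyc 25  [S]
hop 7: (1,2) @ cyc 29  [S]
hop 8: (1,1) @ cyc 33  [S]
hop 9: (1,0) @ cyc 37  [S]

path = [(3,7), (2,7), (1,7), (1,6), (1,5), (1,4), (1,3), (1,2), (1,1), (1,0)]
arrival = 37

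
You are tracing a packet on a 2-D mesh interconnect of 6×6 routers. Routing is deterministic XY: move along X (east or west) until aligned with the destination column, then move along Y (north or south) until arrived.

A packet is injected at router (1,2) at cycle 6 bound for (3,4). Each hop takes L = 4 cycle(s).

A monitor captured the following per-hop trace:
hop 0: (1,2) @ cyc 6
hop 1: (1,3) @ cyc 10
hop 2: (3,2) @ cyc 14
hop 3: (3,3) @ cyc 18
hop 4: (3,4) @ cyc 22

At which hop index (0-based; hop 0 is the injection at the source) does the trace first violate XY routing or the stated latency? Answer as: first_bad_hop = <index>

check 1→ d=(0,1) cyc+4: BAD: Y-move but x=1≠3

first_bad_hop = 1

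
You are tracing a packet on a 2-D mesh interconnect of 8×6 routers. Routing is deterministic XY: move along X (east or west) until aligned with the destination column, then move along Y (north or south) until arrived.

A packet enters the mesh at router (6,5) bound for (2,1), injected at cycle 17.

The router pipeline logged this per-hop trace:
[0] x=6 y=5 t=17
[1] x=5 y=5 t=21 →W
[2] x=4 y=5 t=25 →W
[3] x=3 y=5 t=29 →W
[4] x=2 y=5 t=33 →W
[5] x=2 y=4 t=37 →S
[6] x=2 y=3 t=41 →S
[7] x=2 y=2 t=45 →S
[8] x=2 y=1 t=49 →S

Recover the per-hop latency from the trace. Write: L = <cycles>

From hop 0 (17) to hop 1 (21): +4 cycles.
One hop costs L cycles, so L = 4.

L = 4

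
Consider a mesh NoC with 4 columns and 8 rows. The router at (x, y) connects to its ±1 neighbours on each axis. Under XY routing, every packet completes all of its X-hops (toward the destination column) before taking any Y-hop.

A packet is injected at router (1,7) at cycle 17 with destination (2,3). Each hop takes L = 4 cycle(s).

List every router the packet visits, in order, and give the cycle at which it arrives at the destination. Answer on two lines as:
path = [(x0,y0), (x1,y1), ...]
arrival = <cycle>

path = [(1,7), (2,7), (2,6), (2,5), (2,4), (2,3)]
arrival = 37

#0 — 1,7 | c17
#1 — 2,7 | c21 | E
#2 — 2,6 | c25 | S
#3 — 2,5 | c29 | S
#4 — 2,4 | c33 | S
#5 — 2,3 | c37 | S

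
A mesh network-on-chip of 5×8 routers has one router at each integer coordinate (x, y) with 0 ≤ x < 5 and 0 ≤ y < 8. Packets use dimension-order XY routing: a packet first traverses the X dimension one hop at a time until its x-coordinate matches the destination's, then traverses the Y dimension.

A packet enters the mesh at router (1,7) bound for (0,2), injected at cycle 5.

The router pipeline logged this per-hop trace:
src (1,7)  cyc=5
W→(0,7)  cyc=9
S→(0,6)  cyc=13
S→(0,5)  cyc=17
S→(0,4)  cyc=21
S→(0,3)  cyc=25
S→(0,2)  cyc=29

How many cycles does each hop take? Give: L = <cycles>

L = 4

Between hops 0 and 1 the cycle counter advances 9 − 5 = 4.
That increment is L by definition: L = 4.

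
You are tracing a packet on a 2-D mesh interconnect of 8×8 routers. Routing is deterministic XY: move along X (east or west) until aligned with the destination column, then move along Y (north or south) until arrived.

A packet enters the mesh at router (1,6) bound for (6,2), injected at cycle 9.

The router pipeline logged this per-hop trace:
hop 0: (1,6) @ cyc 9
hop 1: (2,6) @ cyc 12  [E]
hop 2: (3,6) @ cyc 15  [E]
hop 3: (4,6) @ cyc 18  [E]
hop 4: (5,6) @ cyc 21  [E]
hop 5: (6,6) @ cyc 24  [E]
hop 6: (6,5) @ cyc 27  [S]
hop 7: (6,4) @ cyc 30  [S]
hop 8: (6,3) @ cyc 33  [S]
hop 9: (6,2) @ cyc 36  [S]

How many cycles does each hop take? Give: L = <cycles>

cyc[1] − cyc[0] = 12 − 9 = 3.
That increment is L by definition: L = 3.

L = 3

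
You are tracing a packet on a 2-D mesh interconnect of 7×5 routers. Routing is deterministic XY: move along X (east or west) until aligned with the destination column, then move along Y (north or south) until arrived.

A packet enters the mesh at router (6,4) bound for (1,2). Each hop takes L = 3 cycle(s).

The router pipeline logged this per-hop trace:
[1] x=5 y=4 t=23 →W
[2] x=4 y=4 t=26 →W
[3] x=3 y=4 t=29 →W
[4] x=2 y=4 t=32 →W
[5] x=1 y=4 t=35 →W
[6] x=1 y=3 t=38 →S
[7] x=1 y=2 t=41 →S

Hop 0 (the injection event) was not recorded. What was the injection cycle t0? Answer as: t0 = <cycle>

cyc[1] = 23 and cyc[k] = t0 + k·L for every k.
t0 = cyc[1] − L = 23 − 3 = 20.

t0 = 20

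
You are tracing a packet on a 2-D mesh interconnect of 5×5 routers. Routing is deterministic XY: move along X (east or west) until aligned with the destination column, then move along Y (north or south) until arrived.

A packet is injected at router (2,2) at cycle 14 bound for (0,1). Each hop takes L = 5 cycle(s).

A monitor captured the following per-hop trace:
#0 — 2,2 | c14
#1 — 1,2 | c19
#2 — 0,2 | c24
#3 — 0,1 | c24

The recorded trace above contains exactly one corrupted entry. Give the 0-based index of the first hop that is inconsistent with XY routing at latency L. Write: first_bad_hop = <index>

hop 1: step (-1,+0), +5 cyc — ok
hop 2: step (-1,+0), +5 cyc — ok
hop 3: step (+0,-1), +0 cyc — BAD: Δcyc=0≠L

first_bad_hop = 3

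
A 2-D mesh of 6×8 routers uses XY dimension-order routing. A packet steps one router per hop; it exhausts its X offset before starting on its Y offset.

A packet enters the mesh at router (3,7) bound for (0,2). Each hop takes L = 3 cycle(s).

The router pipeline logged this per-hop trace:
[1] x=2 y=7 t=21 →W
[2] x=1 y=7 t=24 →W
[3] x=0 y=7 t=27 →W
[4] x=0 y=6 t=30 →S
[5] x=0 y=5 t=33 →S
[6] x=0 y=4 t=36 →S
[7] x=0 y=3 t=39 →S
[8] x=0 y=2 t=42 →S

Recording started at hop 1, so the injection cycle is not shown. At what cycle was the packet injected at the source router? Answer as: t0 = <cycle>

t0 = 18

cyc[1] = 21 and cyc[k] = t0 + k·L for every k.
Subtract one hop: t0 = 21 − 3 = 18.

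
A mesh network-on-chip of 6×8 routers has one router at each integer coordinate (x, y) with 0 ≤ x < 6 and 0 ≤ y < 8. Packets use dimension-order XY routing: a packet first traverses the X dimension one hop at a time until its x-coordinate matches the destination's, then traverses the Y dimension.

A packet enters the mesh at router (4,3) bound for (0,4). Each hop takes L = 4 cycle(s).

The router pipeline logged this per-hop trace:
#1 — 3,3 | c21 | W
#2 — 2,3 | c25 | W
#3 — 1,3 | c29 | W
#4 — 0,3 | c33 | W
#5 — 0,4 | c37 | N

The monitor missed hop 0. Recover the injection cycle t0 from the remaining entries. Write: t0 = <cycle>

t0 = 17

At hop 1 the cycle is 21; in general cyc_k = t0 + kL.
t0 = cyc[1] − L = 21 − 4 = 17.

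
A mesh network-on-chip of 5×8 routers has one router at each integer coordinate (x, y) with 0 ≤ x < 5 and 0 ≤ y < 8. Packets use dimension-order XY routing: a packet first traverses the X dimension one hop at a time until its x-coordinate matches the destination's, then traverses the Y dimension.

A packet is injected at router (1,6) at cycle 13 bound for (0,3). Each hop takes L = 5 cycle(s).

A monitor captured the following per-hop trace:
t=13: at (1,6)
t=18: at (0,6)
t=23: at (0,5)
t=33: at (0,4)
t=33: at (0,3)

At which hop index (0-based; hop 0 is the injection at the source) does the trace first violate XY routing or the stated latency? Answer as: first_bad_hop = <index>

  1: Δx=-1 Δy=+0 Δt=5 [ok]
  2: Δx=+0 Δy=-1 Δt=5 [ok]
  3: Δx=+0 Δy=-1 Δt=10 [BAD: Δcyc=10≠L]

first_bad_hop = 3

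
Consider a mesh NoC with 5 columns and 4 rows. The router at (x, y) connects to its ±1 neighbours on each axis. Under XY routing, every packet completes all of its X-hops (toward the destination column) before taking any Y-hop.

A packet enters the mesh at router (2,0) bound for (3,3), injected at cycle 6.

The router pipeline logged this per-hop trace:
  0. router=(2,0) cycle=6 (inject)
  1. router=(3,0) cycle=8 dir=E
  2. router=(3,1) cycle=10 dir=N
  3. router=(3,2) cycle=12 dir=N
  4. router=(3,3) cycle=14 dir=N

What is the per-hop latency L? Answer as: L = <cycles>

L = 2

Between hops 0 and 1 the cycle counter advances 8 − 6 = 2.
That increment is L by definition: L = 2.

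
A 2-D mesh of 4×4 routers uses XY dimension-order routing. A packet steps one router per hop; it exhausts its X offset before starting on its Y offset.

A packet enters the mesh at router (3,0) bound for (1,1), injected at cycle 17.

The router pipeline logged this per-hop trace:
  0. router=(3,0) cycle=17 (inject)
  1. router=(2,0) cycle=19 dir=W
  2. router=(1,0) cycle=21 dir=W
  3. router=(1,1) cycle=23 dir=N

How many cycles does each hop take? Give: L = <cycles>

Δcyc across hop 0→1: 19 − 17 = 2.
Each hop adds L, hence L = 2.

L = 2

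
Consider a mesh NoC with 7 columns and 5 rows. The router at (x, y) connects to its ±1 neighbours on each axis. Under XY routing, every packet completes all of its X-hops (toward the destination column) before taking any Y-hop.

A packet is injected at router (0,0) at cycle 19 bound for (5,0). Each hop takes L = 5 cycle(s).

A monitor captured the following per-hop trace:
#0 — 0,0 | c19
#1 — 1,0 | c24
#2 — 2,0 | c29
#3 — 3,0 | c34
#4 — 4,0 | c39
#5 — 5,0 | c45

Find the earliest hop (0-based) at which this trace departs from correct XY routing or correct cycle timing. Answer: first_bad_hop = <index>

check 1→ d=(1,0) cyc+5: ok
check 2→ d=(1,0) cyc+5: ok
check 3→ d=(1,0) cyc+5: ok
check 4→ d=(1,0) cyc+5: ok
check 5→ d=(1,0) cyc+6: BAD: Δcyc=6≠L

first_bad_hop = 5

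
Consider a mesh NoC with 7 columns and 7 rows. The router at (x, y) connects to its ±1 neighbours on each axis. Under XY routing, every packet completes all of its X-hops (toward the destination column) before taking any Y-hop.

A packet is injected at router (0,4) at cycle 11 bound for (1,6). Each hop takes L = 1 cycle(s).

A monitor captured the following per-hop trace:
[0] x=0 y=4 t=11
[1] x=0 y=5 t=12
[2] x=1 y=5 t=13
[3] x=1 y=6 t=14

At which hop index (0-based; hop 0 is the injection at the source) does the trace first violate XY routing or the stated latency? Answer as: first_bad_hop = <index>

first_bad_hop = 1

hop 1: step (+0,+1), +1 cyc — BAD: Y-move but x=0≠1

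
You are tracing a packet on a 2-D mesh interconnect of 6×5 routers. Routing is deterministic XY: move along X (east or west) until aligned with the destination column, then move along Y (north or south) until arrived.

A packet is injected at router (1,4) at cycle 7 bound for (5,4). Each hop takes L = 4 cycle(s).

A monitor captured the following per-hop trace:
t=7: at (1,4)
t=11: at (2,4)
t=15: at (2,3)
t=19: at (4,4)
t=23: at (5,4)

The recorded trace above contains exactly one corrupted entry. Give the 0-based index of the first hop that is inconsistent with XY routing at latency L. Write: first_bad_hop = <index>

  1: Δx=+1 Δy=+0 Δt=4 [ok]
  2: Δx=+0 Δy=-1 Δt=4 [BAD: Y-move but x=2≠5]

first_bad_hop = 2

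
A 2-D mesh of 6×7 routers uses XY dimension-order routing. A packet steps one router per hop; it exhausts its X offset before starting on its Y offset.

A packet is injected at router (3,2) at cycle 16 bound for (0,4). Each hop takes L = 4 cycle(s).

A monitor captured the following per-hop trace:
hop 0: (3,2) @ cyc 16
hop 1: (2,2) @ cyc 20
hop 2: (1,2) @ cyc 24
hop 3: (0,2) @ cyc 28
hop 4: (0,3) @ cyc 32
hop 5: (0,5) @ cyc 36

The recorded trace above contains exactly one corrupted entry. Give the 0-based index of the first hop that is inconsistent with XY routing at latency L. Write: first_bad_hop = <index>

first_bad_hop = 5

check 1→ d=(-1,0) cyc+4: ok
check 2→ d=(-1,0) cyc+4: ok
check 3→ d=(-1,0) cyc+4: ok
check 4→ d=(0,1) cyc+4: ok
check 5→ d=(0,2) cyc+4: BAD: non-unit step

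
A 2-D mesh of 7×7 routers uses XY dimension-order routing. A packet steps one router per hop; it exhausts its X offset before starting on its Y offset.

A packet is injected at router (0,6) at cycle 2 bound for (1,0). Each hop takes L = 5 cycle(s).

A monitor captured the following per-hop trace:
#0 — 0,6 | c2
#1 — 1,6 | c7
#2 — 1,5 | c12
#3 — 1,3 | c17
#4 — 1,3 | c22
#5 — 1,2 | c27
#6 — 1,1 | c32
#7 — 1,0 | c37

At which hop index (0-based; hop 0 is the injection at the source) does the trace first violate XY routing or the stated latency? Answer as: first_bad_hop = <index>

first_bad_hop = 3

[1] (+1,+0) / 5c ⇒ ok
[2] (+0,-1) / 5c ⇒ ok
[3] (+0,-2) / 5c ⇒ BAD: non-unit step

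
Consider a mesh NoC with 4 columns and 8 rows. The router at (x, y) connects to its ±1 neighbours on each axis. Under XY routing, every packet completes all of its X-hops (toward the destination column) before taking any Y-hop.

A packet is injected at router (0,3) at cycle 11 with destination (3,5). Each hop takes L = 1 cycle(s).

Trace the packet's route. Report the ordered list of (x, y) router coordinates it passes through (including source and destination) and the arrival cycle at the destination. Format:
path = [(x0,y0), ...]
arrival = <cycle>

#0 — 0,3 | c11
#1 — 1,3 | c12 | E
#2 — 2,3 | c13 | E
#3 — 3,3 | c14 | E
#4 — 3,4 | c15 | N
#5 — 3,5 | c16 | N

path = [(0,3), (1,3), (2,3), (3,3), (3,4), (3,5)]
arrival = 16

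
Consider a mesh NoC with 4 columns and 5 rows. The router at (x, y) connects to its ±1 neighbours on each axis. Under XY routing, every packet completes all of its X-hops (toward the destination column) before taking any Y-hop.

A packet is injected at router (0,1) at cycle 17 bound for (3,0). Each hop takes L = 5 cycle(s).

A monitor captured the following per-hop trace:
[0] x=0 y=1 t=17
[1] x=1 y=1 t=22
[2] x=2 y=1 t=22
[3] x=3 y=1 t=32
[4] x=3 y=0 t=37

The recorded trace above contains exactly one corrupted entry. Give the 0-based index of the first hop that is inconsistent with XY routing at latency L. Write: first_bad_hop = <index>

first_bad_hop = 2

  1: Δx=+1 Δy=+0 Δt=5 [ok]
  2: Δx=+1 Δy=+0 Δt=0 [BAD: Δcyc=0≠L]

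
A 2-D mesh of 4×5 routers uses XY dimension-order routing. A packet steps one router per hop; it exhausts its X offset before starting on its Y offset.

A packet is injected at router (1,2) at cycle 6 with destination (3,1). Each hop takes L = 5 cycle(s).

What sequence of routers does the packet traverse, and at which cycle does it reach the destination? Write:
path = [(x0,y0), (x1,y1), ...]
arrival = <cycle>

  0. router=(1,2) cycle=6 (inject)
  1. router=(2,2) cycle=11 dir=E
  2. router=(3,2) cycle=16 dir=E
  3. router=(3,1) cycle=21 dir=S

path = [(1,2), (2,2), (3,2), (3,1)]
arrival = 21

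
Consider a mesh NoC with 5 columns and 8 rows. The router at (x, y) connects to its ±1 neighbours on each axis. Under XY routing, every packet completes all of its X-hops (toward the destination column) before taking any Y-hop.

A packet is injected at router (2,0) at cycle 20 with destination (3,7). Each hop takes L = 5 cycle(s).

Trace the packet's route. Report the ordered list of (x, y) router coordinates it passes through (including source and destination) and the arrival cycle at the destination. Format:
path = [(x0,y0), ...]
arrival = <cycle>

path = [(2,0), (3,0), (3,1), (3,2), (3,3), (3,4), (3,5), (3,6), (3,7)]
arrival = 60

src (2,0)  cyc=20
E→(3,0)  cyc=25
N→(3,1)  cyc=30
N→(3,2)  cyc=35
N→(3,3)  cyc=40
N→(3,4)  cyc=45
N→(3,5)  cyc=50
N→(3,6)  cyc=55
N→(3,7)  cyc=60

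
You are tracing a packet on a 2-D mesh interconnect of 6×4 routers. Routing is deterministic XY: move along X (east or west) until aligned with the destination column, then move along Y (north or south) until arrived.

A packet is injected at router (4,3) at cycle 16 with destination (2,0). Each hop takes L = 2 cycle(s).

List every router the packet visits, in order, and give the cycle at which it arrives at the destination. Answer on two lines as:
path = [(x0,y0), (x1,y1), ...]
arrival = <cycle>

src (4,3)  cyc=16
W→(3,3)  cyc=18
W→(2,3)  cyc=20
S→(2,2)  cyc=22
S→(2,1)  cyc=24
S→(2,0)  cyc=26

path = [(4,3), (3,3), (2,3), (2,2), (2,1), (2,0)]
arrival = 26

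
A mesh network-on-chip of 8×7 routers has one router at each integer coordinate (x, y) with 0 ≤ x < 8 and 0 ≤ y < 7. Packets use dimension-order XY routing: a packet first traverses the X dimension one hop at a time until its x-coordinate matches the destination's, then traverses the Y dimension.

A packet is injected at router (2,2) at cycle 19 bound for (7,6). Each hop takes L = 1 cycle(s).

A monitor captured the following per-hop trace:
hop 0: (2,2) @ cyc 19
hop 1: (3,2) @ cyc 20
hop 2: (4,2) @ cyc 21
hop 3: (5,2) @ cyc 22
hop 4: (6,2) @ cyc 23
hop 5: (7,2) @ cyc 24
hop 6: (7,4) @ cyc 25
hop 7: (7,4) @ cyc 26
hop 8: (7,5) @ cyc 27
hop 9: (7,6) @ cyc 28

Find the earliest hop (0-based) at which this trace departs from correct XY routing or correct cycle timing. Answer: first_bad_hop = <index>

first_bad_hop = 6

  1: Δx=+1 Δy=+0 Δt=1 [ok]
  2: Δx=+1 Δy=+0 Δt=1 [ok]
  3: Δx=+1 Δy=+0 Δt=1 [ok]
  4: Δx=+1 Δy=+0 Δt=1 [ok]
  5: Δx=+1 Δy=+0 Δt=1 [ok]
  6: Δx=+0 Δy=+2 Δt=1 [BAD: non-unit step]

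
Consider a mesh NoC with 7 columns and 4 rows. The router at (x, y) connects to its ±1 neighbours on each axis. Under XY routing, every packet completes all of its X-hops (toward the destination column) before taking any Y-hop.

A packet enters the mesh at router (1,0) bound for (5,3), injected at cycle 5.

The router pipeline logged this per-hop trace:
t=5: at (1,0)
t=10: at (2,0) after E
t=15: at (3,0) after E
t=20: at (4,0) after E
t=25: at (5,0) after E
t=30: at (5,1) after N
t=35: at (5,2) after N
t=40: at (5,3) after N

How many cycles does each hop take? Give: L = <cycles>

From hop 0 (5) to hop 1 (10): +5 cycles.
One hop costs L cycles, so L = 5.

L = 5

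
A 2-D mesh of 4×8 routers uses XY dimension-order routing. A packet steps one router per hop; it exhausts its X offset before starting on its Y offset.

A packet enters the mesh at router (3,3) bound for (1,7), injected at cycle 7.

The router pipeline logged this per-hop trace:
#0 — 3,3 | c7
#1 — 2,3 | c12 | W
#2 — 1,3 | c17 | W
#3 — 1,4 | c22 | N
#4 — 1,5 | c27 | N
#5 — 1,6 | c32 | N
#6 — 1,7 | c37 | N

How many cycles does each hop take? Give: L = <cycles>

L = 5

Between hops 0 and 1 the cycle counter advances 12 − 7 = 5.
Each hop adds L, hence L = 5.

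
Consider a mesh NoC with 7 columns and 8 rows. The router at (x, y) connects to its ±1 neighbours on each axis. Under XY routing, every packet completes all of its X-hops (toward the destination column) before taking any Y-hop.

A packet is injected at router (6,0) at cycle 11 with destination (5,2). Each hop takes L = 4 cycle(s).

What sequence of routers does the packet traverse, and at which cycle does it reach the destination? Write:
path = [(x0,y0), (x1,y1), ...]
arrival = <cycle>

[0] x=6 y=0 t=11
[1] x=5 y=0 t=15 →W
[2] x=5 y=1 t=19 →N
[3] x=5 y=2 t=23 →N

path = [(6,0), (5,0), (5,1), (5,2)]
arrival = 23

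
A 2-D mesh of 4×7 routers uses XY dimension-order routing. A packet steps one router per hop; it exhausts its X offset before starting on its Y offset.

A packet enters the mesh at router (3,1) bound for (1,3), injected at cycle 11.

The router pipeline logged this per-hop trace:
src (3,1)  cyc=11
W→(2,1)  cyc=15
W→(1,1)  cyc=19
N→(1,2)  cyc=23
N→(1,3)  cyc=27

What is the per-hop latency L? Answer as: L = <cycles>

L = 4

Between hops 0 and 1 the cycle counter advances 15 − 11 = 4.
One hop costs L cycles, so L = 4.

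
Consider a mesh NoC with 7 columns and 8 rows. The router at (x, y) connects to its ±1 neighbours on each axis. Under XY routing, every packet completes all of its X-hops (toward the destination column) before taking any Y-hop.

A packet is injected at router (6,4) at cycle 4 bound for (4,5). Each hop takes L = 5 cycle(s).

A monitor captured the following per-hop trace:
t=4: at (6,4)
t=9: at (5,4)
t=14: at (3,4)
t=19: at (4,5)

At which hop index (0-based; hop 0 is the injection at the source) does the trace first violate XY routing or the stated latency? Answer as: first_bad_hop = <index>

first_bad_hop = 2

check 1→ d=(-1,0) cyc+5: ok
check 2→ d=(-2,0) cyc+5: BAD: non-unit step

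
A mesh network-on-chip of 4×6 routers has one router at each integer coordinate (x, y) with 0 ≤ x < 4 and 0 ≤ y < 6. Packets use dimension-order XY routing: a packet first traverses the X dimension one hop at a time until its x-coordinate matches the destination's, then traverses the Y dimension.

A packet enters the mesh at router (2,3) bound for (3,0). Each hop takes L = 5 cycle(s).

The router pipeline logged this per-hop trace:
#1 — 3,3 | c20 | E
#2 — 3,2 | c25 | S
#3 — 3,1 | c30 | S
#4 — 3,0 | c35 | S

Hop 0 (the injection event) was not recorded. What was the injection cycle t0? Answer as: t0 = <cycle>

t0 = 15

cyc[1] = 20 and cyc[k] = t0 + k·L for every k.
Subtract one hop: t0 = 20 − 5 = 15.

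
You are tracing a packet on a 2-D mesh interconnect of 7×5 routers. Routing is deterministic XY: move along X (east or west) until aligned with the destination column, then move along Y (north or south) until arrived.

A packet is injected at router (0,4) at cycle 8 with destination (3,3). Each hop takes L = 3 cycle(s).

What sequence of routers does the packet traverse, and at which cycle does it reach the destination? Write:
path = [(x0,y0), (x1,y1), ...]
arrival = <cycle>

path = [(0,4), (1,4), (2,4), (3,4), (3,3)]
arrival = 20

  0. router=(0,4) cycle=8 (inject)
  1. router=(1,4) cycle=11 dir=E
  2. router=(2,4) cycle=14 dir=E
  3. router=(3,4) cycle=17 dir=E
  4. router=(3,3) cycle=20 dir=S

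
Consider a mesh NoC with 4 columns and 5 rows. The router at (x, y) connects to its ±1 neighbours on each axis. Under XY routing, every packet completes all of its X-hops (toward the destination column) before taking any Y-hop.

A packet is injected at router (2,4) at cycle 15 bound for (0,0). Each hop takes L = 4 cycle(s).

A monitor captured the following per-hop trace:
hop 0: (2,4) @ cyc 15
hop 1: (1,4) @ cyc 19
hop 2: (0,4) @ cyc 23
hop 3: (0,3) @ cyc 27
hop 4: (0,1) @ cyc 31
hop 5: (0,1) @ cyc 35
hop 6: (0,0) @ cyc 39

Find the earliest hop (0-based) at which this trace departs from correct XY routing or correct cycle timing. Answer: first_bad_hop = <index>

  1: Δx=-1 Δy=+0 Δt=4 [ok]
  2: Δx=-1 Δy=+0 Δt=4 [ok]
  3: Δx=+0 Δy=-1 Δt=4 [ok]
  4: Δx=+0 Δy=-2 Δt=4 [BAD: non-unit step]

first_bad_hop = 4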